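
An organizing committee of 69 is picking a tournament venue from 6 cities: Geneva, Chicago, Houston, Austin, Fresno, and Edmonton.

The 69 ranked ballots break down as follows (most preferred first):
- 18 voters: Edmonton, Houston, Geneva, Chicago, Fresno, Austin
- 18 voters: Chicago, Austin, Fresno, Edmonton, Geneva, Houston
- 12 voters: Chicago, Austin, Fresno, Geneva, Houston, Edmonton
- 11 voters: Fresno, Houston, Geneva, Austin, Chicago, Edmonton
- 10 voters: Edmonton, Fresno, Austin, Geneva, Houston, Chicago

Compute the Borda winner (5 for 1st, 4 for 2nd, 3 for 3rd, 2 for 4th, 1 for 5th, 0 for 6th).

Geneva: 18×3 + 18×1 + 12×2 + 11×3 + 10×2 = 149
Chicago: 18×2 + 18×5 + 12×5 + 11×1 + 10×0 = 197
Houston: 18×4 + 18×0 + 12×1 + 11×4 + 10×1 = 138
Austin: 18×0 + 18×4 + 12×4 + 11×2 + 10×3 = 172
Fresno: 18×1 + 18×3 + 12×3 + 11×5 + 10×4 = 203
Edmonton: 18×5 + 18×2 + 12×0 + 11×0 + 10×5 = 176

Fresno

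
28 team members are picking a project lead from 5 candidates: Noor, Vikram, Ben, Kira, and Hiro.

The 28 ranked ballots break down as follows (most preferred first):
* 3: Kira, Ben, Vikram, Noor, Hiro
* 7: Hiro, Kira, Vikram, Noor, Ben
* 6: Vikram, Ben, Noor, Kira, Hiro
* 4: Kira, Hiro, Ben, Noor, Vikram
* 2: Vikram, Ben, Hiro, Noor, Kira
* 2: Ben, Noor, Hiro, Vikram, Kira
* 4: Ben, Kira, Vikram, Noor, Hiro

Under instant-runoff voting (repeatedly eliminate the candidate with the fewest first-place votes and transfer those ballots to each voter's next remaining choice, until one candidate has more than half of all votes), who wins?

Round 1: Noor 0, Vikram 8, Ben 6, Kira 7, Hiro 7. Noor eliminated.
Round 2: Vikram 8, Ben 6, Kira 7, Hiro 7. Ben eliminated.
Round 3: Vikram 8, Kira 11, Hiro 9. Vikram eliminated.
Round 4: Kira 17, Hiro 11. Kira has a majority (≥15).

Kira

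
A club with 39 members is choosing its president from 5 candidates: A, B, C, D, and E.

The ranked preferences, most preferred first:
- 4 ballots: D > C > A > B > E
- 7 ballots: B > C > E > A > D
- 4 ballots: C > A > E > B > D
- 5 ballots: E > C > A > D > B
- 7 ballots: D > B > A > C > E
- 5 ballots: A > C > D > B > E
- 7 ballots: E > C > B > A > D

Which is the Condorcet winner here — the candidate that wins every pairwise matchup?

C vs A: 27–12
C vs B: 25–14
C vs D: 28–11
C vs E: 27–12
C beats every other candidate.

C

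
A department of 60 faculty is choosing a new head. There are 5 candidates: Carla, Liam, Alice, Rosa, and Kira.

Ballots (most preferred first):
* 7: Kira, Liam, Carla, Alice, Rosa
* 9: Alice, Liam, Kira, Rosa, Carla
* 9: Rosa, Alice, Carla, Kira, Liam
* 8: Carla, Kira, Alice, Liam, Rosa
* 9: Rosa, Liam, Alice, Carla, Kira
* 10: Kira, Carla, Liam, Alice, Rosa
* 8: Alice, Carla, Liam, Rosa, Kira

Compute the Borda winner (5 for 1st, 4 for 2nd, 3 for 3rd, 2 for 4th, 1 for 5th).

Carla: 7×3 + 9×1 + 9×3 + 8×5 + 9×2 + 10×4 + 8×4 = 187
Liam: 7×4 + 9×4 + 9×1 + 8×2 + 9×4 + 10×3 + 8×3 = 179
Alice: 7×2 + 9×5 + 9×4 + 8×3 + 9×3 + 10×2 + 8×5 = 206
Rosa: 7×1 + 9×2 + 9×5 + 8×1 + 9×5 + 10×1 + 8×2 = 149
Kira: 7×5 + 9×3 + 9×2 + 8×4 + 9×1 + 10×5 + 8×1 = 179

Alice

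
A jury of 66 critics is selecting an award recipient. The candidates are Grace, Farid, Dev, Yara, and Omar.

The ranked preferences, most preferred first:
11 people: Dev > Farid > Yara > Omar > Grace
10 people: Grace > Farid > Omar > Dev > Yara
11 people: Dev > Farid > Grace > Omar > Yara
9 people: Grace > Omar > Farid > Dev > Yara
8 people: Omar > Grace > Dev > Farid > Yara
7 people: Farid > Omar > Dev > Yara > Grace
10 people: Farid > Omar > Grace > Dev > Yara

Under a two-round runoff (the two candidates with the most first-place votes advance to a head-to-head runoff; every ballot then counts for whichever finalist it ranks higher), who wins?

Round 1 first-place votes: Grace 19, Farid 17, Dev 22, Yara 0, Omar 8. Dev and Grace advance.
Runoff: Dev is ranked above Grace on 29 ballots, Grace above Dev on 37.

Grace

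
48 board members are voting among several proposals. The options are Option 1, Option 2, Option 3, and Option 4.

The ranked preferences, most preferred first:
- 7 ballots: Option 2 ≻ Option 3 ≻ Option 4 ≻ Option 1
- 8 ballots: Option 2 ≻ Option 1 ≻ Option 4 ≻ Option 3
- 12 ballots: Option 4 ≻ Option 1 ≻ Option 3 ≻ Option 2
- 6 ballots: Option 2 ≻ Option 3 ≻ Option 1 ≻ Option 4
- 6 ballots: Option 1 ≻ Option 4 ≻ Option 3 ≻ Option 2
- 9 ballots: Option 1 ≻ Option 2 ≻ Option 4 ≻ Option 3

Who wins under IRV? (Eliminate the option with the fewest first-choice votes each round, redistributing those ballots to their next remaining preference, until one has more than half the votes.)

Option 1

Round 1: Option 1 15, Option 2 21, Option 3 0, Option 4 12. Option 3 eliminated.
Round 2: Option 1 15, Option 2 21, Option 4 12. Option 4 eliminated.
Round 3: Option 1 27, Option 2 21. Option 1 has a majority (≥25).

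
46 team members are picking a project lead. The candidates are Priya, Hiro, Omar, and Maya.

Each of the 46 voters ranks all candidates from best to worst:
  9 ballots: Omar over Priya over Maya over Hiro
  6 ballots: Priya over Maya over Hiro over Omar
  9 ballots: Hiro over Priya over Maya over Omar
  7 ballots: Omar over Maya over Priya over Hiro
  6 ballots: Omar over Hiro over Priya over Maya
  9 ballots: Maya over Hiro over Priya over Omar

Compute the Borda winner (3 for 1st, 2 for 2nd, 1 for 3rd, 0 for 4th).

Priya: 9×2 + 6×3 + 9×2 + 7×1 + 6×1 + 9×1 = 76
Hiro: 9×0 + 6×1 + 9×3 + 7×0 + 6×2 + 9×2 = 63
Omar: 9×3 + 6×0 + 9×0 + 7×3 + 6×3 + 9×0 = 66
Maya: 9×1 + 6×2 + 9×1 + 7×2 + 6×0 + 9×3 = 71

Priya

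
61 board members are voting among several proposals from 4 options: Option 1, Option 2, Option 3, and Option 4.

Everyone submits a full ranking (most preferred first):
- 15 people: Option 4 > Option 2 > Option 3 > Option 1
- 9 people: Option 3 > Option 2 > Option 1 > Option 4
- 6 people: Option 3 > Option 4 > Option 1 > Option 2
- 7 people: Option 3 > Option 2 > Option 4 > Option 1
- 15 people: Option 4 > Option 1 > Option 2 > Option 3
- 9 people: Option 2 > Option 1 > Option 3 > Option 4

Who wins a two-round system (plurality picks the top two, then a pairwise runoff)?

Round 1 first-place votes: Option 1 0, Option 2 9, Option 3 22, Option 4 30. Option 4 and Option 3 advance.
Runoff: Option 4 is ranked above Option 3 on 30 ballots, Option 3 above Option 4 on 31.

Option 3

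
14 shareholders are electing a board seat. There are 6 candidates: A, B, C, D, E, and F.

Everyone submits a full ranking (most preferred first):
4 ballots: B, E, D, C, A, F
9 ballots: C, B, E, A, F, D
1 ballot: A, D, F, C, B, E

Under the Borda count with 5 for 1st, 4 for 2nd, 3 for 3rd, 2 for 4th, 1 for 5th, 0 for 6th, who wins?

A: 4×1 + 9×2 + 1×5 = 27
B: 4×5 + 9×4 + 1×1 = 57
C: 4×2 + 9×5 + 1×2 = 55
D: 4×3 + 9×0 + 1×4 = 16
E: 4×4 + 9×3 + 1×0 = 43
F: 4×0 + 9×1 + 1×3 = 12

B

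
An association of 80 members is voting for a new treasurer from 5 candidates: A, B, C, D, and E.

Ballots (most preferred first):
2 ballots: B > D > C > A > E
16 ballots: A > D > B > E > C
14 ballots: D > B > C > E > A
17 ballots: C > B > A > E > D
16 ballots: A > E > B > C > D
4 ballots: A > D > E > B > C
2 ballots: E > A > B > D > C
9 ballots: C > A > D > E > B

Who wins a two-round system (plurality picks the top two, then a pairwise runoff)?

C

Round 1 first-place votes: A 36, B 2, C 26, D 14, E 2. A and C advance.
Runoff: A is ranked above C on 38 ballots, C above A on 42.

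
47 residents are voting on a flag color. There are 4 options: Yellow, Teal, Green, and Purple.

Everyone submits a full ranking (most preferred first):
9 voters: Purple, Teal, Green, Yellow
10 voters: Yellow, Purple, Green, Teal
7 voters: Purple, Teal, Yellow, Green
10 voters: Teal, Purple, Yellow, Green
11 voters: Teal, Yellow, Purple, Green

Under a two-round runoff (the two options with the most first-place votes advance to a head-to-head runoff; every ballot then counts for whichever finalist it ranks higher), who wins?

Round 1 first-place votes: Yellow 10, Teal 21, Green 0, Purple 16. Teal and Purple advance.
Runoff: Teal is ranked above Purple on 21 ballots, Purple above Teal on 26.

Purple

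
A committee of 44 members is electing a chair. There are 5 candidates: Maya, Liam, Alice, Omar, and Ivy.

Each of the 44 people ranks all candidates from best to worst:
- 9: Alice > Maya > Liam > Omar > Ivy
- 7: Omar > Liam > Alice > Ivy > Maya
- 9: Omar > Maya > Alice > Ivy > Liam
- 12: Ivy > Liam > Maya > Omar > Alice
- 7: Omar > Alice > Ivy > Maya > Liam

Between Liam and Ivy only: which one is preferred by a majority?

Ivy

Liam is ranked above Ivy on 16 ballots; Ivy above Liam on 28.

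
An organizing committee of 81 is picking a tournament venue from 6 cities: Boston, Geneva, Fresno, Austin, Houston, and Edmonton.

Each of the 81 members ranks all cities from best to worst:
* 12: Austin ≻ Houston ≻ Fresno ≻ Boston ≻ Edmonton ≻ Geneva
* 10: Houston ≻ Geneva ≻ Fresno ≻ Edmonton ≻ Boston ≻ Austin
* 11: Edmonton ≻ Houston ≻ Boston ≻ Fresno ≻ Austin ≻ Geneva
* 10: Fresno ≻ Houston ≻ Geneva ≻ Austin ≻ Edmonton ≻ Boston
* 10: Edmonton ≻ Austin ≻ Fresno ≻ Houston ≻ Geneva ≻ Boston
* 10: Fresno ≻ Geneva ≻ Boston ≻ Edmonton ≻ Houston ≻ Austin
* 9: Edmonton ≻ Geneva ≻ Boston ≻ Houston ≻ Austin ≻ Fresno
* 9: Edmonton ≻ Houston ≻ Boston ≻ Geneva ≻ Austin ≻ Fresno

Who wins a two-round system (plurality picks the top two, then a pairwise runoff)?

Round 1 first-place votes: Boston 0, Geneva 0, Fresno 20, Austin 12, Houston 10, Edmonton 39. Edmonton and Fresno advance.
Runoff: Edmonton is ranked above Fresno on 39 ballots, Fresno above Edmonton on 42.

Fresno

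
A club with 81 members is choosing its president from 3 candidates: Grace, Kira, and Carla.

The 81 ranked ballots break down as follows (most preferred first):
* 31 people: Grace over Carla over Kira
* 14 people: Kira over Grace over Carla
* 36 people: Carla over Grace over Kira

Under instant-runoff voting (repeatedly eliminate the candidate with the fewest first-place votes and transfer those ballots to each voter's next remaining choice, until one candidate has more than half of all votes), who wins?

Grace

Round 1: Grace 31, Kira 14, Carla 36. Kira eliminated.
Round 2: Grace 45, Carla 36. Grace has a majority (≥41).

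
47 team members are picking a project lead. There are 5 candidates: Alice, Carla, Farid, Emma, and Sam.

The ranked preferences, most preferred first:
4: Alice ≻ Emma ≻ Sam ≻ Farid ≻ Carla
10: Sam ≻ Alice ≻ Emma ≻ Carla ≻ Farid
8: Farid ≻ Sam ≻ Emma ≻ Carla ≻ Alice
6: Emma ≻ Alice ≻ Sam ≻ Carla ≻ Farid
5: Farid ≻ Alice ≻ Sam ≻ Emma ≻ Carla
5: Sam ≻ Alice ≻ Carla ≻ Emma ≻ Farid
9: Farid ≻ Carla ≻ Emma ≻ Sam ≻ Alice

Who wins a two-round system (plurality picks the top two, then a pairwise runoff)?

Sam

Round 1 first-place votes: Alice 4, Carla 0, Farid 22, Emma 6, Sam 15. Farid and Sam advance.
Runoff: Farid is ranked above Sam on 22 ballots, Sam above Farid on 25.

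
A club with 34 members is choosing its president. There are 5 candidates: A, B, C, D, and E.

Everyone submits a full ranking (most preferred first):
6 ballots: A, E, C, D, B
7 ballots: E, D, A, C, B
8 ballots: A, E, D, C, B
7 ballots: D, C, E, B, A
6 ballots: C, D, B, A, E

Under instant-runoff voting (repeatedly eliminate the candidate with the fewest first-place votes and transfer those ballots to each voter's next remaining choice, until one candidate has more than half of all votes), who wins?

Round 1: A 14, B 0, C 6, D 7, E 7. B eliminated.
Round 2: A 14, C 6, D 7, E 7. C eliminated.
Round 3: A 14, D 13, E 7. E eliminated.
Round 4: A 14, D 20. D has a majority (≥18).

D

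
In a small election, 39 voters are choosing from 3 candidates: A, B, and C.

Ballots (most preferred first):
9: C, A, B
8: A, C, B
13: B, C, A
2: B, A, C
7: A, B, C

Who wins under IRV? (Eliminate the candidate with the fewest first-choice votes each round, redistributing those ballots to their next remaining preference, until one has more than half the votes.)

A

Round 1: A 15, B 15, C 9. C eliminated.
Round 2: A 24, B 15. A has a majority (≥20).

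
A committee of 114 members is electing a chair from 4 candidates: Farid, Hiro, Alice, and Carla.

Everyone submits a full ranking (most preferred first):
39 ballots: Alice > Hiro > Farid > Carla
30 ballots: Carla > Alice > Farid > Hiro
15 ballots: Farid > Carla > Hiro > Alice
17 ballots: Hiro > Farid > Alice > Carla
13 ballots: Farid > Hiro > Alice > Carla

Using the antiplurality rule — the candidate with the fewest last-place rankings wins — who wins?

Last-place votes: Farid 0, Hiro 30, Alice 15, Carla 69.

Farid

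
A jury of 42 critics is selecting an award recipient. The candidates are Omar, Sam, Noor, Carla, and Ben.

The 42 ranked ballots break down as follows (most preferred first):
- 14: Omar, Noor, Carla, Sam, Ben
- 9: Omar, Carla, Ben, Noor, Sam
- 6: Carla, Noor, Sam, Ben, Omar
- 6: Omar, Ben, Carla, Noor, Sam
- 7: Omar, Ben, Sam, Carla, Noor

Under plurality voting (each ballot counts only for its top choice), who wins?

Omar

First-place votes: Omar 36, Sam 0, Noor 0, Carla 6, Ben 0.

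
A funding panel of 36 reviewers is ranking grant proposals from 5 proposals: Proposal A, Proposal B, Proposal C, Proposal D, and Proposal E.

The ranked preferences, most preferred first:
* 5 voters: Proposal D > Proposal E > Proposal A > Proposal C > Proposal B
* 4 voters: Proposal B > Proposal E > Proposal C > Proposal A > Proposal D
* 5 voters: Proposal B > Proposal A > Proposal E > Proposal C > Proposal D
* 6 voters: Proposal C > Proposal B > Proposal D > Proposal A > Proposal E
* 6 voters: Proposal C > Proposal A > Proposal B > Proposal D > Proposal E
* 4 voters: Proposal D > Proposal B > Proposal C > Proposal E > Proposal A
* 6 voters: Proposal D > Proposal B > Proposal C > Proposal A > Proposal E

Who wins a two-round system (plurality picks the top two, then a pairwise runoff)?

Round 1 first-place votes: Proposal A 0, Proposal B 9, Proposal C 12, Proposal D 15, Proposal E 0. Proposal D and Proposal C advance.
Runoff: Proposal D is ranked above Proposal C on 15 ballots, Proposal C above Proposal D on 21.

Proposal C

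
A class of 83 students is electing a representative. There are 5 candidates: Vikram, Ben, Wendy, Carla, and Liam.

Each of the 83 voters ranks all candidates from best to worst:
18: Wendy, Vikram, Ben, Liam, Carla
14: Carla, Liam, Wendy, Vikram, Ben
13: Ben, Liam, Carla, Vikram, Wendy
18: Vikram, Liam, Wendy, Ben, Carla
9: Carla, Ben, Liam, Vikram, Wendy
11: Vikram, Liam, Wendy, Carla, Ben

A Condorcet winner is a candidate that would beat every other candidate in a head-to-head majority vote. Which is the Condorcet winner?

Vikram vs Ben: 61–22
Vikram vs Wendy: 51–32
Vikram vs Carla: 47–36
Vikram vs Liam: 47–36
Vikram beats every other candidate.

Vikram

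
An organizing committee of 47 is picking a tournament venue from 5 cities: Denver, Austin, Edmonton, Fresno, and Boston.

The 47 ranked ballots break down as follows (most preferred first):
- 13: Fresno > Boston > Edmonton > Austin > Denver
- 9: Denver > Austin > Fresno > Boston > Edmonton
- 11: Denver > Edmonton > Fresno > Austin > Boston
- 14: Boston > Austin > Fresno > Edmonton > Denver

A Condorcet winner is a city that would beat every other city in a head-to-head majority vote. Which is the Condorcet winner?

Fresno vs Denver: 27–20
Fresno vs Austin: 24–23
Fresno vs Edmonton: 36–11
Fresno vs Boston: 33–14
Fresno beats every other city.

Fresno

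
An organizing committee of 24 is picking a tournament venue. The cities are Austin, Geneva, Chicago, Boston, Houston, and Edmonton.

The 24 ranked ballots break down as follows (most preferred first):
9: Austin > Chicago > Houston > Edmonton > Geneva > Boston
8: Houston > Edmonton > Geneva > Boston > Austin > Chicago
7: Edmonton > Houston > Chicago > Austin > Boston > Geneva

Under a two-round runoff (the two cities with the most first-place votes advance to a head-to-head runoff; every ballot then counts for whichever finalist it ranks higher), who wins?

Houston

Round 1 first-place votes: Austin 9, Geneva 0, Chicago 0, Boston 0, Houston 8, Edmonton 7. Austin and Houston advance.
Runoff: Austin is ranked above Houston on 9 ballots, Houston above Austin on 15.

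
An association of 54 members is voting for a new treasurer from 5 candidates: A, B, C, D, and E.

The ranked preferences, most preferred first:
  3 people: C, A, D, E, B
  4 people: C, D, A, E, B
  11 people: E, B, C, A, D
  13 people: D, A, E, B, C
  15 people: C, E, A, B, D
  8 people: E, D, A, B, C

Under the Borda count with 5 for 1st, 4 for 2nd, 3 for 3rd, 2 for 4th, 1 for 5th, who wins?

A: 3×4 + 4×3 + 11×2 + 13×4 + 15×3 + 8×3 = 167
B: 3×1 + 4×1 + 11×4 + 13×2 + 15×2 + 8×2 = 123
C: 3×5 + 4×5 + 11×3 + 13×1 + 15×5 + 8×1 = 164
D: 3×3 + 4×4 + 11×1 + 13×5 + 15×1 + 8×4 = 148
E: 3×2 + 4×2 + 11×5 + 13×3 + 15×4 + 8×5 = 208

E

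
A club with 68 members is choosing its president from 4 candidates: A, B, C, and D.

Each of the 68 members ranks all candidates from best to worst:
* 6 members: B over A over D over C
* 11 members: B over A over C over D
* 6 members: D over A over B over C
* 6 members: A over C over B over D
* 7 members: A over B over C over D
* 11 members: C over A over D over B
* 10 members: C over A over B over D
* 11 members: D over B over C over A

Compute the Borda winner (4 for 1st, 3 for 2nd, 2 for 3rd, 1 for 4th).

A: 6×3 + 11×3 + 6×3 + 6×4 + 7×4 + 11×3 + 10×3 + 11×1 = 195
B: 6×4 + 11×4 + 6×2 + 6×2 + 7×3 + 11×1 + 10×2 + 11×3 = 177
C: 6×1 + 11×2 + 6×1 + 6×3 + 7×2 + 11×4 + 10×4 + 11×2 = 172
D: 6×2 + 11×1 + 6×4 + 6×1 + 7×1 + 11×2 + 10×1 + 11×4 = 136

A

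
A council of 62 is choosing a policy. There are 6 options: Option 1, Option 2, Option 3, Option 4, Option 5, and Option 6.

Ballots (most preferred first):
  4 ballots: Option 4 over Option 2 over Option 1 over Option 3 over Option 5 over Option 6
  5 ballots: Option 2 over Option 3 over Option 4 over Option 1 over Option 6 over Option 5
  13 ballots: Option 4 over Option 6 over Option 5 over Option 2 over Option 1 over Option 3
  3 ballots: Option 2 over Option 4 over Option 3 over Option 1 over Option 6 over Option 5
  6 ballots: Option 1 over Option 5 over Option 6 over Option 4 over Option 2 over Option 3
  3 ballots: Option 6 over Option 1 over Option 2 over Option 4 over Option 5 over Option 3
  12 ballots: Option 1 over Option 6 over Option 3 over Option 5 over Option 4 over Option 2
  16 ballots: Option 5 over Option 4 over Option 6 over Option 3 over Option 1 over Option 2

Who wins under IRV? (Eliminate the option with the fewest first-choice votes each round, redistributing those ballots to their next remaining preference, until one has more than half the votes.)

Option 4

Round 1: Option 1 18, Option 2 8, Option 3 0, Option 4 17, Option 5 16, Option 6 3. Option 3 eliminated.
Round 2: Option 1 18, Option 2 8, Option 4 17, Option 5 16, Option 6 3. Option 6 eliminated.
Round 3: Option 1 21, Option 2 8, Option 4 17, Option 5 16. Option 2 eliminated.
Round 4: Option 1 21, Option 4 25, Option 5 16. Option 5 eliminated.
Round 5: Option 1 21, Option 4 41. Option 4 has a majority (≥32).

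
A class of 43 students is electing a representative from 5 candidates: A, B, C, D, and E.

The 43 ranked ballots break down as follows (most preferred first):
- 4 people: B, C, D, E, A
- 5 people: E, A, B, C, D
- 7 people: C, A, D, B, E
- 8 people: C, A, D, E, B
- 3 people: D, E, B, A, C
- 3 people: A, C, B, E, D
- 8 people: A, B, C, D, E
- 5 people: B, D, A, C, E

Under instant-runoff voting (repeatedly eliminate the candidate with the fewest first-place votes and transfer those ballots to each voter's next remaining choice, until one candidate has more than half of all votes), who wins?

A

Round 1: A 11, B 9, C 15, D 3, E 5. D eliminated.
Round 2: A 11, B 9, C 15, E 8. E eliminated.
Round 3: A 16, B 12, C 15. B eliminated.
Round 4: A 24, C 19. A has a majority (≥22).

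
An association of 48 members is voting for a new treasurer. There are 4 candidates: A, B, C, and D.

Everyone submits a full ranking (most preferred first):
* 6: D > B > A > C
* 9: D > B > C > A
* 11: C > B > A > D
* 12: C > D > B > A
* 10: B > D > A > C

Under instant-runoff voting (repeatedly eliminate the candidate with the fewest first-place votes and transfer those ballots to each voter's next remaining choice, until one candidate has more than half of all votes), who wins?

D

Round 1: A 0, B 10, C 23, D 15. A eliminated.
Round 2: B 10, C 23, D 15. B eliminated.
Round 3: C 23, D 25. D has a majority (≥25).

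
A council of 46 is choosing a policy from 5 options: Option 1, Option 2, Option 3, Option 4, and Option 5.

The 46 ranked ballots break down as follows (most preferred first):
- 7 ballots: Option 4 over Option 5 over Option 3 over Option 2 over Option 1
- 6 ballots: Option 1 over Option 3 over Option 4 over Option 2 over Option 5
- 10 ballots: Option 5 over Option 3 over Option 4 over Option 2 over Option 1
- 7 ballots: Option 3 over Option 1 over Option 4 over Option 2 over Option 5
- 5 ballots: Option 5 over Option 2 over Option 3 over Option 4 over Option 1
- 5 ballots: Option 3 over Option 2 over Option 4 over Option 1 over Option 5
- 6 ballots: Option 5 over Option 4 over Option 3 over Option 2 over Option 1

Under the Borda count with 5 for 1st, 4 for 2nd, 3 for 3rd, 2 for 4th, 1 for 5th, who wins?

Option 1: 7×1 + 6×5 + 10×1 + 7×4 + 5×1 + 5×2 + 6×1 = 96
Option 2: 7×2 + 6×2 + 10×2 + 7×2 + 5×4 + 5×4 + 6×2 = 112
Option 3: 7×3 + 6×4 + 10×4 + 7×5 + 5×3 + 5×5 + 6×3 = 178
Option 4: 7×5 + 6×3 + 10×3 + 7×3 + 5×2 + 5×3 + 6×4 = 153
Option 5: 7×4 + 6×1 + 10×5 + 7×1 + 5×5 + 5×1 + 6×5 = 151

Option 3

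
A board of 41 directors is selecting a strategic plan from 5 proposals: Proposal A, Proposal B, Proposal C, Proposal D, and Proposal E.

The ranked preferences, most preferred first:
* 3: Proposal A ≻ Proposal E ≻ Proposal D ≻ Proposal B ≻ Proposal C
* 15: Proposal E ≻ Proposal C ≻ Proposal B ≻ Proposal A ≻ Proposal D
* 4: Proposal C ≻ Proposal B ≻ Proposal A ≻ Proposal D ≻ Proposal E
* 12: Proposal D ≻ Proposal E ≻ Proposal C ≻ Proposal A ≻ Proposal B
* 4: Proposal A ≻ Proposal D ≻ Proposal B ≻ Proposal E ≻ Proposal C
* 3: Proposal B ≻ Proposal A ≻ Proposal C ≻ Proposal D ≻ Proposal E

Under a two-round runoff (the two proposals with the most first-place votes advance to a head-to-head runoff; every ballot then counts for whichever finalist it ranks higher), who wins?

Proposal D

Round 1 first-place votes: Proposal A 7, Proposal B 3, Proposal C 4, Proposal D 12, Proposal E 15. Proposal E and Proposal D advance.
Runoff: Proposal E is ranked above Proposal D on 18 ballots, Proposal D above Proposal E on 23.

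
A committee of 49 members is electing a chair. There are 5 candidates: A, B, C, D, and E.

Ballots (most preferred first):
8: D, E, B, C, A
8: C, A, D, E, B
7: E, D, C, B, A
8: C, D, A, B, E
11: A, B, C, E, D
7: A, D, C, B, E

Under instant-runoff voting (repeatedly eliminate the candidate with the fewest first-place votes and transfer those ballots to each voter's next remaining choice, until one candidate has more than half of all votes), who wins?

Round 1: A 18, B 0, C 16, D 8, E 7. B eliminated.
Round 2: A 18, C 16, D 8, E 7. E eliminated.
Round 3: A 18, C 16, D 15. D eliminated.
Round 4: A 18, C 31. C has a majority (≥25).

C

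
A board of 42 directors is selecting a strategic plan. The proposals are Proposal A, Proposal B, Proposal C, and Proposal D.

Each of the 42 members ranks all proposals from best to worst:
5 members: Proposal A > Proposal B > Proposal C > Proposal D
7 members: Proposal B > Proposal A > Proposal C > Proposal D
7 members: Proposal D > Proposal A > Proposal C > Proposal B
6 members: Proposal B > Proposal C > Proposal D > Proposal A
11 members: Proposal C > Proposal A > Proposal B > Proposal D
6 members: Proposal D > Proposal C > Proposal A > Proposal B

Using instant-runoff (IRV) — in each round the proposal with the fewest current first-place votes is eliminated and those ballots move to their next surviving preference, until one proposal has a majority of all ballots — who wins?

Round 1: Proposal A 5, Proposal B 13, Proposal C 11, Proposal D 13. Proposal A eliminated.
Round 2: Proposal B 18, Proposal C 11, Proposal D 13. Proposal C eliminated.
Round 3: Proposal B 29, Proposal D 13. Proposal B has a majority (≥22).

Proposal B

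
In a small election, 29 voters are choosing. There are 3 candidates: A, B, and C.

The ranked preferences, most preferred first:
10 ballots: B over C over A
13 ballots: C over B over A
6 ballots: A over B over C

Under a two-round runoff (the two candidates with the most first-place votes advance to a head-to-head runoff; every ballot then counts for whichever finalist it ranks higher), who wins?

Round 1 first-place votes: A 6, B 10, C 13. C and B advance.
Runoff: C is ranked above B on 13 ballots, B above C on 16.

B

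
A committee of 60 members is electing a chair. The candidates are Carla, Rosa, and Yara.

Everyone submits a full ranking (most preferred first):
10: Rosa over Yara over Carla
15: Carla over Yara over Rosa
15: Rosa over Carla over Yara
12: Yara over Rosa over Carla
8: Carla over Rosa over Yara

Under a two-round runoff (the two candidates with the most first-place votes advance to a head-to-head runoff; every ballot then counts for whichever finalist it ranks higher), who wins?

Round 1 first-place votes: Carla 23, Rosa 25, Yara 12. Rosa and Carla advance.
Runoff: Rosa is ranked above Carla on 37 ballots, Carla above Rosa on 23.

Rosa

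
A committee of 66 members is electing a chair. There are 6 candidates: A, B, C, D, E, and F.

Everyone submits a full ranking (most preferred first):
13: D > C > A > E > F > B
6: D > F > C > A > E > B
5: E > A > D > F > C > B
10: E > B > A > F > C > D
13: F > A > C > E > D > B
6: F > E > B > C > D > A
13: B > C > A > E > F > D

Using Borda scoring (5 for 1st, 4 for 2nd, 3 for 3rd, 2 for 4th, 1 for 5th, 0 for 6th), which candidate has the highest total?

A

A: 13×3 + 6×2 + 5×4 + 10×3 + 13×4 + 6×0 + 13×3 = 192
B: 13×0 + 6×0 + 5×0 + 10×4 + 13×0 + 6×3 + 13×5 = 123
C: 13×4 + 6×3 + 5×1 + 10×1 + 13×3 + 6×2 + 13×4 = 188
D: 13×5 + 6×5 + 5×3 + 10×0 + 13×1 + 6×1 + 13×0 = 129
E: 13×2 + 6×1 + 5×5 + 10×5 + 13×2 + 6×4 + 13×2 = 183
F: 13×1 + 6×4 + 5×2 + 10×2 + 13×5 + 6×5 + 13×1 = 175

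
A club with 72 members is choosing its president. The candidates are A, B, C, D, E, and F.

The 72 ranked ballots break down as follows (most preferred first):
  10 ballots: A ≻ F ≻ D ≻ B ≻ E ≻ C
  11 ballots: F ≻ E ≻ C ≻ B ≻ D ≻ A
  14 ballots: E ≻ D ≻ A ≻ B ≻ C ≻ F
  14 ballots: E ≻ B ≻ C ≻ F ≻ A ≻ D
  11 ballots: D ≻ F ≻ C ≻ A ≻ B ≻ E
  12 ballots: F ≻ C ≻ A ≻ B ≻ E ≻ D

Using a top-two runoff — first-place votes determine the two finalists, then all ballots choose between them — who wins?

F

Round 1 first-place votes: A 10, B 0, C 0, D 11, E 28, F 23. E and F advance.
Runoff: E is ranked above F on 28 ballots, F above E on 44.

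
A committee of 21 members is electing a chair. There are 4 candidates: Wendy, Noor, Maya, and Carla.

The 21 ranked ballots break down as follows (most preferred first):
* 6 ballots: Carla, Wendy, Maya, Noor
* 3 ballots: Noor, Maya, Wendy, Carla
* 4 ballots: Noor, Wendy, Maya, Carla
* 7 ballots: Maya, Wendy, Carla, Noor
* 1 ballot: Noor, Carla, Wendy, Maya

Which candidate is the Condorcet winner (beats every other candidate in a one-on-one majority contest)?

Wendy vs Noor: 13–8
Wendy vs Maya: 11–10
Wendy vs Carla: 14–7
Wendy beats every other candidate.

Wendy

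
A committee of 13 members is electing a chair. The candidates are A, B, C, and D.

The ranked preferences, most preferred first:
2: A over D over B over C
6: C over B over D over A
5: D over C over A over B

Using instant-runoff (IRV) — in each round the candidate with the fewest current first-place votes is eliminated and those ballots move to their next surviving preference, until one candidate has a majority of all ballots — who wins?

Round 1: A 2, B 0, C 6, D 5. B eliminated.
Round 2: A 2, C 6, D 5. A eliminated.
Round 3: C 6, D 7. D has a majority (≥7).

D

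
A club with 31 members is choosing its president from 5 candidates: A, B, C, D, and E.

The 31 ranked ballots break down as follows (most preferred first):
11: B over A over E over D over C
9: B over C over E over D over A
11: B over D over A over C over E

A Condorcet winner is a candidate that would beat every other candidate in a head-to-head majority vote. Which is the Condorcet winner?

B

B vs A: 31–0
B vs C: 31–0
B vs D: 31–0
B vs E: 31–0
B beats every other candidate.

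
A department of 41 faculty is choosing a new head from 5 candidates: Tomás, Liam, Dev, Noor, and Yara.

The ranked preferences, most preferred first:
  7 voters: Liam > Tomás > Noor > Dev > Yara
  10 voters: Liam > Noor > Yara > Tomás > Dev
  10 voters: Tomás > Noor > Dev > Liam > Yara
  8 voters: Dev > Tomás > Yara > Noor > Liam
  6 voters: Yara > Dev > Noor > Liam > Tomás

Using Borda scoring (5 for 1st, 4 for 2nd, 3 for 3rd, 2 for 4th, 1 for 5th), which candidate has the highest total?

Tomás

Tomás: 7×4 + 10×2 + 10×5 + 8×4 + 6×1 = 136
Liam: 7×5 + 10×5 + 10×2 + 8×1 + 6×2 = 125
Dev: 7×2 + 10×1 + 10×3 + 8×5 + 6×4 = 118
Noor: 7×3 + 10×4 + 10×4 + 8×2 + 6×3 = 135
Yara: 7×1 + 10×3 + 10×1 + 8×3 + 6×5 = 101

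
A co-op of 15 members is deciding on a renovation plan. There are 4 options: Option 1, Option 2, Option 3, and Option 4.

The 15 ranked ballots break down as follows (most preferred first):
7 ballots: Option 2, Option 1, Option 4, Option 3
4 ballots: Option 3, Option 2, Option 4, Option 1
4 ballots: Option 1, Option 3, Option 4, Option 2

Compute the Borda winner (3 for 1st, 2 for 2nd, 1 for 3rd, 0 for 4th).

Option 1: 7×2 + 4×0 + 4×3 = 26
Option 2: 7×3 + 4×2 + 4×0 = 29
Option 3: 7×0 + 4×3 + 4×2 = 20
Option 4: 7×1 + 4×1 + 4×1 = 15

Option 2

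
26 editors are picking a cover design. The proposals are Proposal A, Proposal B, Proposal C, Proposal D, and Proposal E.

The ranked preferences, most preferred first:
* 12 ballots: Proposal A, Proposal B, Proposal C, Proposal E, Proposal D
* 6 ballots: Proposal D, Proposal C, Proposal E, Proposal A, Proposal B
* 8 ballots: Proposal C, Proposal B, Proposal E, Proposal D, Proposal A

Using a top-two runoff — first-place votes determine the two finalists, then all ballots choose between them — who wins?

Round 1 first-place votes: Proposal A 12, Proposal B 0, Proposal C 8, Proposal D 6, Proposal E 0. Proposal A and Proposal C advance.
Runoff: Proposal A is ranked above Proposal C on 12 ballots, Proposal C above Proposal A on 14.

Proposal C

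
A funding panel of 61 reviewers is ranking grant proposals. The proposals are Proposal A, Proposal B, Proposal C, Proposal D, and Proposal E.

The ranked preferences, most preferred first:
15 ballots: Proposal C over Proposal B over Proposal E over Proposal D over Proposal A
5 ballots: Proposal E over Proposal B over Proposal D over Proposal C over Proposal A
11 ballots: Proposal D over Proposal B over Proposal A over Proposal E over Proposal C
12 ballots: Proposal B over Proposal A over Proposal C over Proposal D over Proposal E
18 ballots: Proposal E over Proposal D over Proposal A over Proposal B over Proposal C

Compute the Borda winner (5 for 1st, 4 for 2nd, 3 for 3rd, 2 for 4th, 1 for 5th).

Proposal A: 15×1 + 5×1 + 11×3 + 12×4 + 18×3 = 155
Proposal B: 15×4 + 5×4 + 11×4 + 12×5 + 18×2 = 220
Proposal C: 15×5 + 5×2 + 11×1 + 12×3 + 18×1 = 150
Proposal D: 15×2 + 5×3 + 11×5 + 12×2 + 18×4 = 196
Proposal E: 15×3 + 5×5 + 11×2 + 12×1 + 18×5 = 194

Proposal B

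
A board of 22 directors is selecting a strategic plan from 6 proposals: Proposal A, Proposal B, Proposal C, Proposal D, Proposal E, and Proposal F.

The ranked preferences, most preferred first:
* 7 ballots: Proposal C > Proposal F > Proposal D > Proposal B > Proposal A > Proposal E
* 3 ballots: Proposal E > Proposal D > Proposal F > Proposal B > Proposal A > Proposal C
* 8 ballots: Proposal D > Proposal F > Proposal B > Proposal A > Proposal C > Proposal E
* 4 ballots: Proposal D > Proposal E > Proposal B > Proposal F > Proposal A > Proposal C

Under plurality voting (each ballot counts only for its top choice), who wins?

Proposal D

First-place votes: Proposal A 0, Proposal B 0, Proposal C 7, Proposal D 12, Proposal E 3, Proposal F 0.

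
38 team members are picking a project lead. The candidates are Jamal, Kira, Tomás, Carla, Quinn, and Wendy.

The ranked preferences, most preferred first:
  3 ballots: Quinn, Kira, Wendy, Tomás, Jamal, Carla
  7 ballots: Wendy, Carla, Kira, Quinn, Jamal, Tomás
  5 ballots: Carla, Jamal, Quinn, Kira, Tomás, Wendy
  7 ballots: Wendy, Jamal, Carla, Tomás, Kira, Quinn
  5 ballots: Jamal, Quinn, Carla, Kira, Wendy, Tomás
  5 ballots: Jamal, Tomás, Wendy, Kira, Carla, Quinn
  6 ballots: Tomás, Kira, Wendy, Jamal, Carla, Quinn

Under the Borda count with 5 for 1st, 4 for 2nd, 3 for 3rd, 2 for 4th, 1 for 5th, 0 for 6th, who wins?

Jamal

Jamal: 3×1 + 7×1 + 5×4 + 7×4 + 5×5 + 5×5 + 6×2 = 120
Kira: 3×4 + 7×3 + 5×2 + 7×1 + 5×2 + 5×2 + 6×4 = 94
Tomás: 3×2 + 7×0 + 5×1 + 7×2 + 5×0 + 5×4 + 6×5 = 75
Carla: 3×0 + 7×4 + 5×5 + 7×3 + 5×3 + 5×1 + 6×1 = 100
Quinn: 3×5 + 7×2 + 5×3 + 7×0 + 5×4 + 5×0 + 6×0 = 64
Wendy: 3×3 + 7×5 + 5×0 + 7×5 + 5×1 + 5×3 + 6×3 = 117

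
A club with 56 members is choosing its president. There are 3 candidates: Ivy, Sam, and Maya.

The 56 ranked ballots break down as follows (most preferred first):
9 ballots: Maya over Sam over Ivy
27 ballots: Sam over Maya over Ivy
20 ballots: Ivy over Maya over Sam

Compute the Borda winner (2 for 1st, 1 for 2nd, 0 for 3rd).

Maya

Ivy: 9×0 + 27×0 + 20×2 = 40
Sam: 9×1 + 27×2 + 20×0 = 63
Maya: 9×2 + 27×1 + 20×1 = 65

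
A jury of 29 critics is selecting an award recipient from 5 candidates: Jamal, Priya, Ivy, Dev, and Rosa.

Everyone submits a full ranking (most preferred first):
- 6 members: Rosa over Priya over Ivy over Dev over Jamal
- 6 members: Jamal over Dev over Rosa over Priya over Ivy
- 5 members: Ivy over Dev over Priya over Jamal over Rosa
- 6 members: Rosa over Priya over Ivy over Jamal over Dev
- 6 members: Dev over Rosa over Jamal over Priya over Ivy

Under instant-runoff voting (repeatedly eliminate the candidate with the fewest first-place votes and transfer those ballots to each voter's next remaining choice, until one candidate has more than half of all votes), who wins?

Dev

Round 1: Jamal 6, Priya 0, Ivy 5, Dev 6, Rosa 12. Priya eliminated.
Round 2: Jamal 6, Ivy 5, Dev 6, Rosa 12. Ivy eliminated.
Round 3: Jamal 6, Dev 11, Rosa 12. Jamal eliminated.
Round 4: Dev 17, Rosa 12. Dev has a majority (≥15).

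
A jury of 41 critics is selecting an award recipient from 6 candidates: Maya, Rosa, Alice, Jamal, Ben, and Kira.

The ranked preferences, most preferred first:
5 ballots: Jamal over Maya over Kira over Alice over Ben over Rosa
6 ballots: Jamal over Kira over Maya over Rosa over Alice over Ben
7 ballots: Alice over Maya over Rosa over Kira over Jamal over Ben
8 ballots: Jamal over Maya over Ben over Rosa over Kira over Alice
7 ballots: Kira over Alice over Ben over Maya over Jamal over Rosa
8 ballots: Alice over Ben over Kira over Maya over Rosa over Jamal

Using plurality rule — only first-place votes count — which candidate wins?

First-place votes: Maya 0, Rosa 0, Alice 15, Jamal 19, Ben 0, Kira 7.

Jamal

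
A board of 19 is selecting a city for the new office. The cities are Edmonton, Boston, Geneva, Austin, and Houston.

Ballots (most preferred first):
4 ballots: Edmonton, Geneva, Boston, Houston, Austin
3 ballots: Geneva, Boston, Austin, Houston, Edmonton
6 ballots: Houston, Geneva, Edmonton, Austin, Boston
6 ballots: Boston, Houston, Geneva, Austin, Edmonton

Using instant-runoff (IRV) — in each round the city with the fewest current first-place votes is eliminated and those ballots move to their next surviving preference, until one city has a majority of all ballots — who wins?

Round 1: Edmonton 4, Boston 6, Geneva 3, Austin 0, Houston 6. Austin eliminated.
Round 2: Edmonton 4, Boston 6, Geneva 3, Houston 6. Geneva eliminated.
Round 3: Edmonton 4, Boston 9, Houston 6. Edmonton eliminated.
Round 4: Boston 13, Houston 6. Boston has a majority (≥10).

Boston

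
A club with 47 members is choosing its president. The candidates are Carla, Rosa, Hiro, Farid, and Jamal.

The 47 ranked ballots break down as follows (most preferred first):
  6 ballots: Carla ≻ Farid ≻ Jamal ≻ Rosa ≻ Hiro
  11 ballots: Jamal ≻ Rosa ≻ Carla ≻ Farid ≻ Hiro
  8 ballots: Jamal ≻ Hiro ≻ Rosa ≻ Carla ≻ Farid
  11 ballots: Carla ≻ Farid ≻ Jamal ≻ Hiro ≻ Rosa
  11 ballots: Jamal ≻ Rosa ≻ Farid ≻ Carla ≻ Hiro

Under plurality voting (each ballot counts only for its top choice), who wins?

First-place votes: Carla 17, Rosa 0, Hiro 0, Farid 0, Jamal 30.

Jamal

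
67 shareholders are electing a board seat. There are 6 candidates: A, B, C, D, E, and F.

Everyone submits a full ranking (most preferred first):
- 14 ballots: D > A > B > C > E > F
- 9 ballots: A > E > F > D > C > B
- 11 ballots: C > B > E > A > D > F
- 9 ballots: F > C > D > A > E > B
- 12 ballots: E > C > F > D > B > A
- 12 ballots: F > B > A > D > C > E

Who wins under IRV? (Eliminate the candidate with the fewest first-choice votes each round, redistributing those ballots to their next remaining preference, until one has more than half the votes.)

E

Round 1: A 9, B 0, C 11, D 14, E 12, F 21. B eliminated.
Round 2: A 9, C 11, D 14, E 12, F 21. A eliminated.
Round 3: C 11, D 14, E 21, F 21. C eliminated.
Round 4: D 14, E 32, F 21. D eliminated.
Round 5: E 46, F 21. E has a majority (≥34).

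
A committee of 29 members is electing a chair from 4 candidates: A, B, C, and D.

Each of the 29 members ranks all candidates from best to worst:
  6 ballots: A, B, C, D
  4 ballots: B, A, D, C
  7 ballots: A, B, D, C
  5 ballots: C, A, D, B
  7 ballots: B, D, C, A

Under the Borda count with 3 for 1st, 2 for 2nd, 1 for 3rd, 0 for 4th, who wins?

A: 6×3 + 4×2 + 7×3 + 5×2 + 7×0 = 57
B: 6×2 + 4×3 + 7×2 + 5×0 + 7×3 = 59
C: 6×1 + 4×0 + 7×0 + 5×3 + 7×1 = 28
D: 6×0 + 4×1 + 7×1 + 5×1 + 7×2 = 30

B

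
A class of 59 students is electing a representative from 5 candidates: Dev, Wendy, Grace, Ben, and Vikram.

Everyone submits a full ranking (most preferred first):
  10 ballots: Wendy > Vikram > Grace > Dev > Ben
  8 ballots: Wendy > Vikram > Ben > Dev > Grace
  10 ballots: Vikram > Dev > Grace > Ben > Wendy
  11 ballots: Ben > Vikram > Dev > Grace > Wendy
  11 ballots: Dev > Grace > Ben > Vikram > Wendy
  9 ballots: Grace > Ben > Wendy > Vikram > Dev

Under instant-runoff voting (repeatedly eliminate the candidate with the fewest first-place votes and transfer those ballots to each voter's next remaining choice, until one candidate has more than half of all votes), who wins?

Dev

Round 1: Dev 11, Wendy 18, Grace 9, Ben 11, Vikram 10. Grace eliminated.
Round 2: Dev 11, Wendy 18, Ben 20, Vikram 10. Vikram eliminated.
Round 3: Dev 21, Wendy 18, Ben 20. Wendy eliminated.
Round 4: Dev 31, Ben 28. Dev has a majority (≥30).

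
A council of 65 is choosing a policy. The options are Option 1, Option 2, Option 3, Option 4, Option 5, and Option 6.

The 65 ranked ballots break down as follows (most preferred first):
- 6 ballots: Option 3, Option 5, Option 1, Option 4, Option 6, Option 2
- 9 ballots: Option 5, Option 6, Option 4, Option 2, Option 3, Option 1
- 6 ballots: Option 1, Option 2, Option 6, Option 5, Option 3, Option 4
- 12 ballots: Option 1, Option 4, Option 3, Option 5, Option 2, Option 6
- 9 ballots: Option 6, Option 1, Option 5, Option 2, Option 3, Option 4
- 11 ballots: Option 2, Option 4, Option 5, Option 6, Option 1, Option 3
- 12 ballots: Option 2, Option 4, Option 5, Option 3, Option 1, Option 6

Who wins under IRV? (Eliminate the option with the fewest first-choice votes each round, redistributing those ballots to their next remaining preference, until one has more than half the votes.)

Option 1

Round 1: Option 1 18, Option 2 23, Option 3 6, Option 4 0, Option 5 9, Option 6 9. Option 4 eliminated.
Round 2: Option 1 18, Option 2 23, Option 3 6, Option 5 9, Option 6 9. Option 3 eliminated.
Round 3: Option 1 18, Option 2 23, Option 5 15, Option 6 9. Option 6 eliminated.
Round 4: Option 1 27, Option 2 23, Option 5 15. Option 5 eliminated.
Round 5: Option 1 33, Option 2 32. Option 1 has a majority (≥33).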